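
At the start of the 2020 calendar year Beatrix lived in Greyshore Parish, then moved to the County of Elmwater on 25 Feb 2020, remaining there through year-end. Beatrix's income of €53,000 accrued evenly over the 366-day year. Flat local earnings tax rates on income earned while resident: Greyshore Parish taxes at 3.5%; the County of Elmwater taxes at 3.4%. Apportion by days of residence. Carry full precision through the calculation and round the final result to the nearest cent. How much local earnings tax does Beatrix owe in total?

€1,809.96

Greyshore Parish, 1 Jan – 24 Feb 2020: 55 days → €53,000 × 3.5% × 55/366 = €278.7568
The County of Elmwater, 25 Feb – 31 Dec 2020: 311 days → €53,000 × 3.4% × 311/366 = €1,531.2077
Total = €1,809.9645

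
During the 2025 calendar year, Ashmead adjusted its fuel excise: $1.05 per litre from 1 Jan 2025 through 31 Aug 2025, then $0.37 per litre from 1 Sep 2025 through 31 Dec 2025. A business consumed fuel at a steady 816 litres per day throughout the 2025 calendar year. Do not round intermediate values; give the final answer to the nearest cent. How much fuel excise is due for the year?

1 Jan – 31 Aug 2025: 243 days × 816 litres/day = 198,288 litres at $1.05/litre → $208202.40
1 Sep – 31 Dec 2025: 122 days × 816 litres/day = 99,552 litres at $0.37/litre → $36834.24

$245036.64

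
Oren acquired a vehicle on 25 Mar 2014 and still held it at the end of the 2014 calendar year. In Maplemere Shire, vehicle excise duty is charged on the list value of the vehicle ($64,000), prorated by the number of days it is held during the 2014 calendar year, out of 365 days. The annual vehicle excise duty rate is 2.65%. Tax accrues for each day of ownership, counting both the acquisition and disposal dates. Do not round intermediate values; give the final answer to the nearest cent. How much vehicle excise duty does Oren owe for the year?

$1,310.33

Days held (25 Mar – 31 Dec 2014): 282 out of 365
Tax = $64,000 × 2.65% × 282/365 = $1,310.3342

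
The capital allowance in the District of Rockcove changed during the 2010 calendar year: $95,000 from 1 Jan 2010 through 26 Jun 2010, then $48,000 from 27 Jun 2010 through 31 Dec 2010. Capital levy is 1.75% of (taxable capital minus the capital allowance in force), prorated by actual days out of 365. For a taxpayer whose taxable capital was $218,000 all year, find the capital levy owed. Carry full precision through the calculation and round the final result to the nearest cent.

1 Jan – 26 Jun 2010: 177 days, exemption $95,000 → ($218,000 − $95,000) × 1.75% × 177/365 = $1,043.8151
27 Jun – 31 Dec 2010: 188 days, exemption $48,000 → ($218,000 − $48,000) × 1.75% × 188/365 = $1,532.3288
Total = $2,576.1438

$2,576.14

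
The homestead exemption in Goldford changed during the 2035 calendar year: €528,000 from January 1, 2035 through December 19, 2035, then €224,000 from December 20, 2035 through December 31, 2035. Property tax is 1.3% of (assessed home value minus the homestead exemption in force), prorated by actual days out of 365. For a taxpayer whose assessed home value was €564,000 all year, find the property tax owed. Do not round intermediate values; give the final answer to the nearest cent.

January 1 – December 19, 2035: 353 days, exemption €528,000 → (€564,000 − €528,000) × 1.3% × 353/365 = €452.6137
December 20 – December 31, 2035: 12 days, exemption €224,000 → (€564,000 − €224,000) × 1.3% × 12/365 = €145.3151
Total = €597.9288

€597.93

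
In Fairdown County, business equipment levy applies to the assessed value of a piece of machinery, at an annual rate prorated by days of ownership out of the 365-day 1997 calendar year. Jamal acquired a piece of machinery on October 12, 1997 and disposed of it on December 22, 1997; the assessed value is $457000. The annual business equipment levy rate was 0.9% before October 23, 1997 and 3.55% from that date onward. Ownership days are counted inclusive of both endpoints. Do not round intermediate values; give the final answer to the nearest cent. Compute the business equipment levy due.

October 12 – October 22, 1997: 11 days at 0.9% → $457000 × 0.9% × 11/365 = $123.9534
October 23 – December 22, 1997: 61 days at 3.55% → $457000 × 3.55% × 61/365 = $2711.3247
Total = $2835.2781

$2835.28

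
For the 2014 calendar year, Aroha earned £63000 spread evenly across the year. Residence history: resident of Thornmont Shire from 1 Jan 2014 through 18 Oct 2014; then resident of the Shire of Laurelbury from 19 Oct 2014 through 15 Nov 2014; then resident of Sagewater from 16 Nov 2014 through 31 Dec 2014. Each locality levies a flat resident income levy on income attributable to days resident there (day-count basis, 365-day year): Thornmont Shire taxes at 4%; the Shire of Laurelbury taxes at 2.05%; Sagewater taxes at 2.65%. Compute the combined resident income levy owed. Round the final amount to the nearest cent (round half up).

£2318.57

Thornmont Shire, 1 Jan – 18 Oct 2014: 291 days → £63000 × 4% × 291/365 = £2009.0959
The Shire of Laurelbury, 19 Oct – 15 Nov 2014: 28 days → £63000 × 2.05% × 28/365 = £99.0740
Sagewater, 16 Nov – 31 Dec 2014: 46 days → £63000 × 2.65% × 46/365 = £210.4027
Total = £2318.5726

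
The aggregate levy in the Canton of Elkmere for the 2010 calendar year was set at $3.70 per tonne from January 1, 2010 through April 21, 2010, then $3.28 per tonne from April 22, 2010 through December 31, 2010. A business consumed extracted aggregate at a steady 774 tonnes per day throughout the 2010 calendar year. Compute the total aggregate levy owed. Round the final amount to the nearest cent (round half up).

January 1 – April 21, 2010: 111 days × 774 tonnes/day = 85,914 tonnes at $3.70/tonne → $317881.80
April 22 – December 31, 2010: 254 days × 774 tonnes/day = 196,596 tonnes at $3.28/tonne → $644834.88

$962716.68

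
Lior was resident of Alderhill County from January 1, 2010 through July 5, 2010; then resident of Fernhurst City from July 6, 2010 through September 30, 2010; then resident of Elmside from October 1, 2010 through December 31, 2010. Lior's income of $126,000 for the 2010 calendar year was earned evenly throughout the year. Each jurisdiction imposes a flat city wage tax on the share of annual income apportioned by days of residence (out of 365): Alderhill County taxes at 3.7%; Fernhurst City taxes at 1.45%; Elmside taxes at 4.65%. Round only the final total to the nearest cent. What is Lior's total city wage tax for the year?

$4,287.97

Alderhill County, January 1 – July 5, 2010: 186 days → $126,000 × 3.7% × 186/365 = $2,375.7041
Fernhurst City, July 6 – September 30, 2010: 87 days → $126,000 × 1.45% × 87/365 = $435.4767
Elmside, October 1 – December 31, 2010: 92 days → $126,000 × 4.65% × 92/365 = $1,476.7890
Total = $4,287.9699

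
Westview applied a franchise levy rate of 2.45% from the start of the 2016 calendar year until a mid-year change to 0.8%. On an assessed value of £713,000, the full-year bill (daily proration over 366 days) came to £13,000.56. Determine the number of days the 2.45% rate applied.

Let d = days at the first rate; then 366 − d days at the second rate.
£713,000 × [2.45%·d + 0.8%·(366−d)] / 366 = £13,000.56
Solving gives d = 227, so the new rate took effect on 15 Aug 2016.

227 days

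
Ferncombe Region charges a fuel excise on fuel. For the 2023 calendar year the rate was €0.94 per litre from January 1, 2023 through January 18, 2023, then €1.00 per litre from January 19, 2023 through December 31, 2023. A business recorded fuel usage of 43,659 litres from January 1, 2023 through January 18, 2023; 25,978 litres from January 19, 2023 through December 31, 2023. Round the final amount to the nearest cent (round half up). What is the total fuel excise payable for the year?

€67,017.46

January 1 – January 18, 2023: 43,659 litres at €0.94/litre → €41,039.46
January 19 – December 31, 2023: 25,978 litres at €1.00/litre → €25,978.00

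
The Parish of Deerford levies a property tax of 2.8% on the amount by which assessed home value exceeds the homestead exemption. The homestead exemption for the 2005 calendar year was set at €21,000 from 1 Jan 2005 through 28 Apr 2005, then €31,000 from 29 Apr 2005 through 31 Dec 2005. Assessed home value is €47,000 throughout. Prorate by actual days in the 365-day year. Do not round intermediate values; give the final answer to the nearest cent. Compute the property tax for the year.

1 Jan – 28 Apr 2005: 118 days, exemption €21,000 → (€47,000 − €21,000) × 2.8% × 118/365 = €235.3534
29 Apr – 31 Dec 2005: 247 days, exemption €31,000 → (€47,000 − €31,000) × 2.8% × 247/365 = €303.1671
Total = €538.5205

€538.52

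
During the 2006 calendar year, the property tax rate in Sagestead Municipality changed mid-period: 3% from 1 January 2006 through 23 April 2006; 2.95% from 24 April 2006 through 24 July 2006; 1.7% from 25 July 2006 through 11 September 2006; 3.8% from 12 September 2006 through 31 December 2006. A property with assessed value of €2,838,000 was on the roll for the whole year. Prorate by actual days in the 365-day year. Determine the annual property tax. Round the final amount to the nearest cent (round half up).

1 January – 23 April 2006: 113 days at 3% → €2,838,000 × 3% × 113/365 = €26,358.4110
24 April – 24 July 2006: 92 days at 2.95% → €2,838,000 × 2.95% × 92/365 = €21,102.2795
25 July – 11 September 2006: 49 days at 1.7% → €2,838,000 × 1.7% × 49/365 = €6,476.8603
12 September – 31 December 2006: 111 days at 3.8% → €2,838,000 × 3.8% × 111/365 = €32,796.3945
Total = €86,733.9452

€86,733.95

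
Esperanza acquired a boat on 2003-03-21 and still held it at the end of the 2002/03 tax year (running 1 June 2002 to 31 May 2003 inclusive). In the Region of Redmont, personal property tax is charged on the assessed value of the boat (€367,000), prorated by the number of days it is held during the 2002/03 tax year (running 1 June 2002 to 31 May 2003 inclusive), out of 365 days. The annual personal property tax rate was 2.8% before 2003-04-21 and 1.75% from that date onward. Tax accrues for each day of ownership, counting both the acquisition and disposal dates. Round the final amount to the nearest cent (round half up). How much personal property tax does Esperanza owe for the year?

2003-03-21 to 2003-04-20: 31 days at 2.8% → €367,000 × 2.8% × 31/365 = €872.7562
2003-04-21 to 2003-05-31: 41 days at 1.75% → €367,000 × 1.75% × 41/365 = €721.4315
Total = €1,594.1877

€1,594.19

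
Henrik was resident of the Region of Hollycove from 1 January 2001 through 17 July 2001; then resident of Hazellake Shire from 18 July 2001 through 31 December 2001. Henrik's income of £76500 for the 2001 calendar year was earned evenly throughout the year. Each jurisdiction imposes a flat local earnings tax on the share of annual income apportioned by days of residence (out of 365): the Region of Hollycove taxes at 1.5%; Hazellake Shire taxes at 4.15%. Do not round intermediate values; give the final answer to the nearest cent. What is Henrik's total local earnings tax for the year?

£2075.04

The Region of Hollycove, 1 January – 17 July 2001: 198 days → £76500 × 1.5% × 198/365 = £622.4795
Hazellake Shire, 18 July – 31 December 2001: 167 days → £76500 × 4.15% × 167/365 = £1452.5568
Total = £2075.0363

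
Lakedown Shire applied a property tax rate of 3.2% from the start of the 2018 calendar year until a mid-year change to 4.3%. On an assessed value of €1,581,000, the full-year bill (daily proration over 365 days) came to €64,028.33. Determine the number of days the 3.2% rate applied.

Let d = days at the first rate; then 365 − d days at the second rate.
€1,581,000 × [3.2%·d + 4.3%·(365−d)] / 365 = €64,028.33
Solving gives d = 83, so the new rate took effect on 25 Mar 2018.

83 days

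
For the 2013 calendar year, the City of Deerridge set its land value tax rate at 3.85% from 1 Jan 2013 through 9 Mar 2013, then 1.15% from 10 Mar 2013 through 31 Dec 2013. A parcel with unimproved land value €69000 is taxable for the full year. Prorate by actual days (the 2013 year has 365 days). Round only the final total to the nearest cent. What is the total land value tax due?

1 Jan – 9 Mar 2013: 68 days at 3.85% → €69000 × 3.85% × 68/365 = €494.9096
10 Mar – 31 Dec 2013: 297 days at 1.15% → €69000 × 1.15% × 297/365 = €645.6699
Total = €1140.5795

€1140.58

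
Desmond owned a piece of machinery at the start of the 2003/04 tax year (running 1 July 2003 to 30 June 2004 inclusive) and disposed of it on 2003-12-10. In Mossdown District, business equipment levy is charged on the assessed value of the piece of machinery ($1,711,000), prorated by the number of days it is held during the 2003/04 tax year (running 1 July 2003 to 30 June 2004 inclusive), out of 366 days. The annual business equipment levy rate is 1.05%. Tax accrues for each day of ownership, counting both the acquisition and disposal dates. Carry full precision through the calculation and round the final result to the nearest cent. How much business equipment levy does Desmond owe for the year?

Days held (2003-07-01 to 2003-12-10): 163 out of 366
Tax = $1,711,000 × 1.05% × 163/366 = $8,001.0287

$8,001.03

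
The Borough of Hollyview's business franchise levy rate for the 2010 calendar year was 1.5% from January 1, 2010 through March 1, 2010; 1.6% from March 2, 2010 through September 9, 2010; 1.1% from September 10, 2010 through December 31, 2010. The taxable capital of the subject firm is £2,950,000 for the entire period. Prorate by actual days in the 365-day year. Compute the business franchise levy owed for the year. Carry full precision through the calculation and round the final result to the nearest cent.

January 1 – March 1, 2010: 60 days at 1.5% → £2,950,000 × 1.5% × 60/365 = £7,273.9726
March 2 – September 9, 2010: 192 days at 1.6% → £2,950,000 × 1.6% × 192/365 = £24,828.4932
September 10 – December 31, 2010: 113 days at 1.1% → £2,950,000 × 1.1% × 113/365 = £10,046.1644
Total = £42,148.6301

£42,148.63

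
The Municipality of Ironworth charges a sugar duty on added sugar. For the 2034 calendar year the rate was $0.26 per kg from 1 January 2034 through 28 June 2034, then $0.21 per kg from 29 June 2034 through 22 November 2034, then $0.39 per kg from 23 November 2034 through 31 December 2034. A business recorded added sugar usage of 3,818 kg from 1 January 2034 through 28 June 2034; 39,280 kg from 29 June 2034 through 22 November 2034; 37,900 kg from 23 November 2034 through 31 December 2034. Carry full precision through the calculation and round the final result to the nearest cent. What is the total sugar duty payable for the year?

1 January – 28 June 2034: 3,818 kg at $0.26/kg → $992.68
29 June – 22 November 2034: 39,280 kg at $0.21/kg → $8,248.80
23 November – 31 December 2034: 37,900 kg at $0.39/kg → $14,781.00

$24,022.48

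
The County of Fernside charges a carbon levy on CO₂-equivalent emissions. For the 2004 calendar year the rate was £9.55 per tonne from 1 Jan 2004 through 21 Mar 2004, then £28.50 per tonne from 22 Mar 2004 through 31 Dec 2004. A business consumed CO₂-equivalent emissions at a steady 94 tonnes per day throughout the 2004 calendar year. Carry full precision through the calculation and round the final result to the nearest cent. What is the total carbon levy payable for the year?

£836,228.70

1 Jan – 21 Mar 2004: 81 days × 94 tonnes/day = 7,614 tonnes at £9.55/tonne → £72,713.70
22 Mar – 31 Dec 2004: 285 days × 94 tonnes/day = 26,790 tonnes at £28.50/tonne → £763,515.00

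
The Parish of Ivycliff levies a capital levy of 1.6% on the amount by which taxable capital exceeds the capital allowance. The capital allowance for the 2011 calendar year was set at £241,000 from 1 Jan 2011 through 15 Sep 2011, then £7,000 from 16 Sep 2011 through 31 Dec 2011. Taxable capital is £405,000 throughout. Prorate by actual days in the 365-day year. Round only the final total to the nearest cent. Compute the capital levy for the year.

1 Jan – 15 Sep 2011: 258 days, exemption £241,000 → (£405,000 − £241,000) × 1.6% × 258/365 = £1,854.7726
16 Sep – 31 Dec 2011: 107 days, exemption £7,000 → (£405,000 − £7,000) × 1.6% × 107/365 = £1,866.7836
Total = £3,721.5562

£3,721.56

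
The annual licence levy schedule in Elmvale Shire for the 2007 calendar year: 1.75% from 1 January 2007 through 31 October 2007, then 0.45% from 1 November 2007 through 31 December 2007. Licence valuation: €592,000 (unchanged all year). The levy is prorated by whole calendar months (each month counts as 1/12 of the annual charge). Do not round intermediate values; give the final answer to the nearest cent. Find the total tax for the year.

€9,077.33

1 January – 31 October 2007: 10 months at 1.75% → €592,000 × 1.75% × 10/12 = €8,633.3333
1 November – 31 December 2007: 2 months at 0.45% → €592,000 × 0.45% × 2/12 = €444.0000
Total = €9,077.3333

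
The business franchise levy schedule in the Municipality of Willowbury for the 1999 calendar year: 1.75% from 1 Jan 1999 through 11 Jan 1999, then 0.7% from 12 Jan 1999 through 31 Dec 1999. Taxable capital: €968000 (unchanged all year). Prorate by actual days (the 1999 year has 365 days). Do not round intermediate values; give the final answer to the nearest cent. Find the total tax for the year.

€7082.31

1 Jan – 11 Jan 1999: 11 days at 1.75% → €968000 × 1.75% × 11/365 = €510.5205
12 Jan – 31 Dec 1999: 354 days at 0.7% → €968000 × 0.7% × 354/365 = €6571.7918
Total = €7082.3123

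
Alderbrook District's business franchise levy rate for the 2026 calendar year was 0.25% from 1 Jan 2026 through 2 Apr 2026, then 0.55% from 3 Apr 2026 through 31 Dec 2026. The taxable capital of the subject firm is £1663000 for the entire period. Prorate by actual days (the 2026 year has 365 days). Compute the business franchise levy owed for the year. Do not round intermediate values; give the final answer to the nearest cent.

1 Jan – 2 Apr 2026: 92 days at 0.25% → £1663000 × 0.25% × 92/365 = £1047.9178
3 Apr – 31 Dec 2026: 273 days at 0.55% → £1663000 × 0.55% × 273/365 = £6841.0808
Total = £7888.9986

£7889.00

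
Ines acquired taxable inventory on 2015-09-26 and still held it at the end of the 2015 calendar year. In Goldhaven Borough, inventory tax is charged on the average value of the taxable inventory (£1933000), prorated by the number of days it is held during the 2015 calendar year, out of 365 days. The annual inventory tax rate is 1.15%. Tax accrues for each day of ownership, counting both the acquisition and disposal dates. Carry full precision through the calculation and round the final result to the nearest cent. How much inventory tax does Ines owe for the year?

Days held (2015-09-26 to 2015-12-31): 97 out of 365
Tax = £1933000 × 1.15% × 97/365 = £5907.5658

£5907.57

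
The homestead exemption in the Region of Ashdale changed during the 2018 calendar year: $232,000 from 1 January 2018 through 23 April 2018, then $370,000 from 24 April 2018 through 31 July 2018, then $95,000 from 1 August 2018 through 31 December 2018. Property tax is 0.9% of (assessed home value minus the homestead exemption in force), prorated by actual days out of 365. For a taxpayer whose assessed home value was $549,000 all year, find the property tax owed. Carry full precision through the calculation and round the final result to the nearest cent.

$3,032.98

1 January – 23 April 2018: 113 days, exemption $232,000 → ($549,000 − $232,000) × 0.9% × 113/365 = $883.2575
24 April – 31 July 2018: 99 days, exemption $370,000 → ($549,000 − $370,000) × 0.9% × 99/365 = $436.9562
1 August – 31 December 2018: 153 days, exemption $95,000 → ($549,000 − $95,000) × 0.9% × 153/365 = $1,712.7616
Total = $3,032.9753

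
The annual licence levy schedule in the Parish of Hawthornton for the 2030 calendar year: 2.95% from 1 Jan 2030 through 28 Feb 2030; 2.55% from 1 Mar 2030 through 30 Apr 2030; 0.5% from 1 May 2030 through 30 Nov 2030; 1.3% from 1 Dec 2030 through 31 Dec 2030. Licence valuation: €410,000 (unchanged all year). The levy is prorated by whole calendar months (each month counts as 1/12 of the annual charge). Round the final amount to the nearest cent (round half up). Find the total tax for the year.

1 Jan – 28 Feb 2030: 2 months at 2.95% → €410,000 × 2.95% × 2/12 = €2,015.8333
1 Mar – 30 Apr 2030: 2 months at 2.55% → €410,000 × 2.55% × 2/12 = €1,742.5000
1 May – 30 Nov 2030: 7 months at 0.5% → €410,000 × 0.5% × 7/12 = €1,195.8333
1 Dec – 31 Dec 2030: 1 month at 1.3% → €410,000 × 1.3% × 1/12 = €444.1667
Total = €5,398.3333

€5,398.33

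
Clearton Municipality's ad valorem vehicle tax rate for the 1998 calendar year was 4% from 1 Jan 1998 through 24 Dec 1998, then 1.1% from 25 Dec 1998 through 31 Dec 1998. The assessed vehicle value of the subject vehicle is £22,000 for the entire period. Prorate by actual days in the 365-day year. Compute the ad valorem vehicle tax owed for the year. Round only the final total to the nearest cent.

£867.76

1 Jan – 24 Dec 1998: 358 days at 4% → £22,000 × 4% × 358/365 = £863.1233
25 Dec – 31 Dec 1998: 7 days at 1.1% → £22,000 × 1.1% × 7/365 = £4.6411
Total = £867.7644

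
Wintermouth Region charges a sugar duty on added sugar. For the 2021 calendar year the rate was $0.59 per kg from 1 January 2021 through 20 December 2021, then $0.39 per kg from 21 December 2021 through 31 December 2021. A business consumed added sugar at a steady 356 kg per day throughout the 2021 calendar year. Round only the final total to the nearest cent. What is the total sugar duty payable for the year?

$75881.40

1 January – 20 December 2021: 354 days × 356 kg/day = 126,024 kg at $0.59/kg → $74354.16
21 December – 31 December 2021: 11 days × 356 kg/day = 3,916 kg at $0.39/kg → $1527.24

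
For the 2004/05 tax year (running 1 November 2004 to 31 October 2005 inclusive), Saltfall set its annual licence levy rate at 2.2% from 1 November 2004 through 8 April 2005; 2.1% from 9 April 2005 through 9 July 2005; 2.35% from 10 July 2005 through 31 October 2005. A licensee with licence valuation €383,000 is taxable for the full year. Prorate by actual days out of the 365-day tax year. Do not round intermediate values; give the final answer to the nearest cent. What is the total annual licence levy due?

1 November 2004 – 8 April 2005: 159 days at 2.2% → €383,000 × 2.2% × 159/365 = €3,670.5041
9 April – 9 July 2005: 92 days at 2.1% → €383,000 × 2.1% × 92/365 = €2,027.2767
10 July – 31 October 2005: 114 days at 2.35% → €383,000 × 2.35% × 114/365 = €2,811.1151
Total = €8,508.8959

€8,508.90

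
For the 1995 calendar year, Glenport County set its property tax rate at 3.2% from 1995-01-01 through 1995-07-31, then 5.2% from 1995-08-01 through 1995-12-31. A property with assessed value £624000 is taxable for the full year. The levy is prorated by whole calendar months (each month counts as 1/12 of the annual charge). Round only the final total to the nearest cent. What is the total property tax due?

1995-01-01 to 1995-07-31: 7 months at 3.2% → £624000 × 3.2% × 7/12 = £11648.0000
1995-08-01 to 1995-12-31: 5 months at 5.2% → £624000 × 5.2% × 5/12 = £13520.0000
Total = £25168.0000

£25168.00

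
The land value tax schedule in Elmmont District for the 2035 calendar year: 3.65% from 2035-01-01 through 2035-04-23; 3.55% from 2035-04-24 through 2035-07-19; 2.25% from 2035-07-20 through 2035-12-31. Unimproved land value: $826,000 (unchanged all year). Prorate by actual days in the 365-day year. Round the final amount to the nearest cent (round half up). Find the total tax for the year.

$24,724.56

2035-01-01 to 2035-04-23: 113 days at 3.65% → $826,000 × 3.65% × 113/365 = $9,333.8000
2035-04-24 to 2035-07-19: 87 days at 3.55% → $826,000 × 3.55% × 87/365 = $6,989.3178
2035-07-20 to 2035-12-31: 165 days at 2.25% → $826,000 × 2.25% × 165/365 = $8,401.4384
Total = $24,724.5562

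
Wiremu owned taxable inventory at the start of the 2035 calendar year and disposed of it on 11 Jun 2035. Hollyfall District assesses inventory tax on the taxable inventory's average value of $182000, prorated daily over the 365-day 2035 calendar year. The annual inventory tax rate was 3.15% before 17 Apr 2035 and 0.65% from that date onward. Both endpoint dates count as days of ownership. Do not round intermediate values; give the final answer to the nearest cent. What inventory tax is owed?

$1846.43

1 Jan – 16 Apr 2035: 106 days at 3.15% → $182000 × 3.15% × 106/365 = $1664.9260
17 Apr – 11 Jun 2035: 56 days at 0.65% → $182000 × 0.65% × 56/365 = $181.5014
Total = $1846.4274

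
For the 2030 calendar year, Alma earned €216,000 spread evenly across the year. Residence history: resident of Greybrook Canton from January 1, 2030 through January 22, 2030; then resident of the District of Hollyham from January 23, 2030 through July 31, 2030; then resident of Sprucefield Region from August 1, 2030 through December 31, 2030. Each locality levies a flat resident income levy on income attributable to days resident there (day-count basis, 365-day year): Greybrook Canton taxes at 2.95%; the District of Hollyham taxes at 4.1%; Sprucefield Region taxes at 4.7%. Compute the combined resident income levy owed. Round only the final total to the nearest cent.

Greybrook Canton, January 1 – January 22, 2030: 22 days → €216,000 × 2.95% × 22/365 = €384.0658
The District of Hollyham, January 23 – July 31, 2030: 190 days → €216,000 × 4.1% × 190/365 = €4,609.9726
Sprucefield Region, August 1 – December 31, 2030: 153 days → €216,000 × 4.7% × 153/365 = €4,255.4959
Total = €9,249.5342

€9,249.53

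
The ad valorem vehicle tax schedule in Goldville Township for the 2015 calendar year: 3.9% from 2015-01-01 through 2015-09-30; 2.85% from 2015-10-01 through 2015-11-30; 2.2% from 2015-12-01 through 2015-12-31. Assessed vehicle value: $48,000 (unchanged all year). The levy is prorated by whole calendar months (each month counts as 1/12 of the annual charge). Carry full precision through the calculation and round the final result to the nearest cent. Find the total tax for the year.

2015-01-01 to 2015-09-30: 9 months at 3.9% → $48,000 × 3.9% × 9/12 = $1,404.0000
2015-10-01 to 2015-11-30: 2 months at 2.85% → $48,000 × 2.85% × 2/12 = $228.0000
2015-12-01 to 2015-12-31: 1 month at 2.2% → $48,000 × 2.2% × 1/12 = $88.0000
Total = $1,720.0000

$1,720.00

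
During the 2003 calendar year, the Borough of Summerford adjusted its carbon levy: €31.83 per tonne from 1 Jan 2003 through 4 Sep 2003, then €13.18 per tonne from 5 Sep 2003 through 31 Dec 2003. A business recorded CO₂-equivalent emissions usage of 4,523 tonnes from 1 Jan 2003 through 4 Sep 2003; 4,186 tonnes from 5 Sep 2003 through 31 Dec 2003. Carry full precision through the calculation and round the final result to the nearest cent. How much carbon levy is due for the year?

€199,138.57

1 Jan – 4 Sep 2003: 4,523 tonnes at €31.83/tonne → €143,967.09
5 Sep – 31 Dec 2003: 4,186 tonnes at €13.18/tonne → €55,171.48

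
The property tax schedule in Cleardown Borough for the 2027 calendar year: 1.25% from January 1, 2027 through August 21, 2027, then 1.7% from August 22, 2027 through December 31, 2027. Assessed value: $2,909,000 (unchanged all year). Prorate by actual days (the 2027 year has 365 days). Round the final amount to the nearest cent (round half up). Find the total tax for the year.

January 1 – August 21, 2027: 233 days at 1.25% → $2,909,000 × 1.25% × 233/365 = $23,212.2260
August 22 – December 31, 2027: 132 days at 1.7% → $2,909,000 × 1.7% × 132/365 = $17,884.3726
Total = $41,096.5986

$41,096.60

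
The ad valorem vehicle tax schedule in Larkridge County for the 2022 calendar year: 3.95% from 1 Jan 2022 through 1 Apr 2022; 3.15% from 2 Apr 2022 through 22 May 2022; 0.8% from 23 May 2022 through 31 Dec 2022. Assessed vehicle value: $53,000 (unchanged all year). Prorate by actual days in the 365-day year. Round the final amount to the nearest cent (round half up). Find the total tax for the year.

1 Jan – 1 Apr 2022: 91 days at 3.95% → $53,000 × 3.95% × 91/365 = $521.9411
2 Apr – 22 May 2022: 51 days at 3.15% → $53,000 × 3.15% × 51/365 = $233.2726
23 May – 31 Dec 2022: 223 days at 0.8% → $53,000 × 0.8% × 223/365 = $259.0466
Total = $1,014.2603

$1,014.26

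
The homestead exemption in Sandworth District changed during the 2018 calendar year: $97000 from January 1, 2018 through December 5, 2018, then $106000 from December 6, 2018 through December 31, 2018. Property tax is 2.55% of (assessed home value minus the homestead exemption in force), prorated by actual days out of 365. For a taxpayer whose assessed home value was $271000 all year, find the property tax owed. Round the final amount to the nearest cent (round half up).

$4420.65

January 1 – December 5, 2018: 339 days, exemption $97000 → ($271000 − $97000) × 2.55% × 339/365 = $4120.9397
December 6 – December 31, 2018: 26 days, exemption $106000 → ($271000 − $106000) × 2.55% × 26/365 = $299.7123
Total = $4420.6521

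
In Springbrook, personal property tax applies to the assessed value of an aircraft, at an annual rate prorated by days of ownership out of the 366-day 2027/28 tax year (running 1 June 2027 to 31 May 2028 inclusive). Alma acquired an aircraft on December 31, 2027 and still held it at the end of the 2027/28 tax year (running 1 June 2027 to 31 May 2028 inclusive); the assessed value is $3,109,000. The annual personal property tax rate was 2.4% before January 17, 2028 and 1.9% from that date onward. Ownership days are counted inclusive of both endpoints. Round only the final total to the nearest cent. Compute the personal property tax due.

$25,415.65

December 31, 2027 – January 16, 2028: 17 days at 2.4% → $3,109,000 × 2.4% × 17/366 = $3,465.7705
January 17 – May 31, 2028: 136 days at 1.9% → $3,109,000 × 1.9% × 136/366 = $21,949.8798
Total = $25,415.6503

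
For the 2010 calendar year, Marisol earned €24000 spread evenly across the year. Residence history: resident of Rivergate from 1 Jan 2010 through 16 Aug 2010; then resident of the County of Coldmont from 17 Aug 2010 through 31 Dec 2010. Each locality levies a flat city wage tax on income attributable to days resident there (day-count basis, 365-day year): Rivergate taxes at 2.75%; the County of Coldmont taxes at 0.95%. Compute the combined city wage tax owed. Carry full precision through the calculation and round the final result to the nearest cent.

Rivergate, 1 Jan – 16 Aug 2010: 228 days → €24000 × 2.75% × 228/365 = €412.2740
The County of Coldmont, 17 Aug – 31 Dec 2010: 137 days → €24000 × 0.95% × 137/365 = €85.5781
Total = €497.8521

€497.85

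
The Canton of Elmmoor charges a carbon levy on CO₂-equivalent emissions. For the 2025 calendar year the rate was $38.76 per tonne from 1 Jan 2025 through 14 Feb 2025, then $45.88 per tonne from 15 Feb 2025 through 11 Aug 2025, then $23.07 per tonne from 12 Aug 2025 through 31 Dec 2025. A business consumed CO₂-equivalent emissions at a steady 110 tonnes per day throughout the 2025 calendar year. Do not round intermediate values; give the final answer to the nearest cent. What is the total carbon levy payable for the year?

1 Jan – 14 Feb 2025: 45 days × 110 tonnes/day = 4,950 tonnes at $38.76/tonne → $191,862.00
15 Feb – 11 Aug 2025: 178 days × 110 tonnes/day = 19,580 tonnes at $45.88/tonne → $898,330.40
12 Aug – 31 Dec 2025: 142 days × 110 tonnes/day = 15,620 tonnes at $23.07/tonne → $360,353.40

$1,450,545.80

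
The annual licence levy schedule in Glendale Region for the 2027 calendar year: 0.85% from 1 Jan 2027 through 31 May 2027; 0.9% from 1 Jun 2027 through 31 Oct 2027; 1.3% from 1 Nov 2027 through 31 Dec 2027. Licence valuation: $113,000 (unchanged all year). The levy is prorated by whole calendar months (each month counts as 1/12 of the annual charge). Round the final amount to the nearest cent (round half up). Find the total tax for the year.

1 Jan – 31 May 2027: 5 months at 0.85% → $113,000 × 0.85% × 5/12 = $400.2083
1 Jun – 31 Oct 2027: 5 months at 0.9% → $113,000 × 0.9% × 5/12 = $423.7500
1 Nov – 31 Dec 2027: 2 months at 1.3% → $113,000 × 1.3% × 2/12 = $244.8333
Total = $1,068.7917

$1,068.79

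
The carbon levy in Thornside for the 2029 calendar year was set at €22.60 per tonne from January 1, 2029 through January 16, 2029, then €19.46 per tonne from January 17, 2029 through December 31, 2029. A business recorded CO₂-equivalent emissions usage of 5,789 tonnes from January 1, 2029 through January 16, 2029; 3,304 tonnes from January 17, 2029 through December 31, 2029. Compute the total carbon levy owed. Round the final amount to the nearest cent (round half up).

€195,127.24

January 1 – January 16, 2029: 5,789 tonnes at €22.60/tonne → €130,831.40
January 17 – December 31, 2029: 3,304 tonnes at €19.46/tonne → €64,295.84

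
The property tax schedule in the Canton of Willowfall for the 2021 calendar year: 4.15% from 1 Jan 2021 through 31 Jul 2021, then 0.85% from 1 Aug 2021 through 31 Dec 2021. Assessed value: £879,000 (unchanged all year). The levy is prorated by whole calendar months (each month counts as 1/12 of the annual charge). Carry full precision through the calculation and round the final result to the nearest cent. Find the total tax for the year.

1 Jan – 31 Jul 2021: 7 months at 4.15% → £879,000 × 4.15% × 7/12 = £21,279.1250
1 Aug – 31 Dec 2021: 5 months at 0.85% → £879,000 × 0.85% × 5/12 = £3,113.1250
Total = £24,392.2500

£24,392.25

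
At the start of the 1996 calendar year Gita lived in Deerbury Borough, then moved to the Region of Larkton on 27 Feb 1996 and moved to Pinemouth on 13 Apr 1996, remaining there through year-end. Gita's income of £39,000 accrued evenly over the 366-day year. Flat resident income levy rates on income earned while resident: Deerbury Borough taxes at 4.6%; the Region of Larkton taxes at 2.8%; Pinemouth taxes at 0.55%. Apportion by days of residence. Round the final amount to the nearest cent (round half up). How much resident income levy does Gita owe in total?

Deerbury Borough, 1 Jan – 26 Feb 1996: 57 days → £39,000 × 4.6% × 57/366 = £279.3934
The Region of Larkton, 27 Feb – 12 Apr 1996: 46 days → £39,000 × 2.8% × 46/366 = £137.2459
Pinemouth, 13 Apr – 31 Dec 1996: 263 days → £39,000 × 0.55% × 263/366 = £154.1352
Total = £570.7746

£570.77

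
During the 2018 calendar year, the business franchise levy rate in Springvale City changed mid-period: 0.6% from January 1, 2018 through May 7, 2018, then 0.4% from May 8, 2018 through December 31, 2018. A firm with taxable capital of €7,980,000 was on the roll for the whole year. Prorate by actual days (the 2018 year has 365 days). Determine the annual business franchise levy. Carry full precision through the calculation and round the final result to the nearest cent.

January 1 – May 7, 2018: 127 days at 0.6% → €7,980,000 × 0.6% × 127/365 = €16,659.6164
May 8 – December 31, 2018: 238 days at 0.4% → €7,980,000 × 0.4% × 238/365 = €20,813.5890
Total = €37,473.2055

€37,473.21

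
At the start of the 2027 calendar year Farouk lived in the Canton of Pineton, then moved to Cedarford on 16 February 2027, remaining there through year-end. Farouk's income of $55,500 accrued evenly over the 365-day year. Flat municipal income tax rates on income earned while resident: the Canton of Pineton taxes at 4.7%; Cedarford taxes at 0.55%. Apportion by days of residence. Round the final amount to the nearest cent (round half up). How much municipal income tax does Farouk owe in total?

$595.52

The Canton of Pineton, 1 January – 15 February 2027: 46 days → $55,500 × 4.7% × 46/365 = $328.7425
Cedarford, 16 February – 31 December 2027: 319 days → $55,500 × 0.55% × 319/365 = $266.7801
Total = $595.5226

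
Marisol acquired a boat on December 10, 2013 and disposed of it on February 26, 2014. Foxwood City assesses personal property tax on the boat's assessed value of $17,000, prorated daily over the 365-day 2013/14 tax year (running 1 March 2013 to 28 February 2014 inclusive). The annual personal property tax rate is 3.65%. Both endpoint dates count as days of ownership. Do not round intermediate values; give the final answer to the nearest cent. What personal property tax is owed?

$134.30

Days held (December 10, 2013 – February 26, 2014): 79 out of 365
Tax = $17,000 × 3.65% × 79/365 = $134.3000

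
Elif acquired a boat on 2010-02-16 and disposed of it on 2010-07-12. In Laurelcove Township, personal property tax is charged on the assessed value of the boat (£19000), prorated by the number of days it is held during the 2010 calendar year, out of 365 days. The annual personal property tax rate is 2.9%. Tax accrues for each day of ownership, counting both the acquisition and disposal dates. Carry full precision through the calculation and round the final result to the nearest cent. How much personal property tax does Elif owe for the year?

£221.91

Days held (2010-02-16 to 2010-07-12): 147 out of 365
Tax = £19000 × 2.9% × 147/365 = £221.9096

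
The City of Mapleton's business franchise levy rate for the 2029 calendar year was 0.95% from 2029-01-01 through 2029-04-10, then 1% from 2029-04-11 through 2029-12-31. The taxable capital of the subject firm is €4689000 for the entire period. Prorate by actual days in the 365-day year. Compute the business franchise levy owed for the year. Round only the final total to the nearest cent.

2029-01-01 to 2029-04-10: 100 days at 0.95% → €4689000 × 0.95% × 100/365 = €12204.2466
2029-04-11 to 2029-12-31: 265 days at 1% → €4689000 × 1% × 265/365 = €34043.4247
Total = €46247.6712

€46247.67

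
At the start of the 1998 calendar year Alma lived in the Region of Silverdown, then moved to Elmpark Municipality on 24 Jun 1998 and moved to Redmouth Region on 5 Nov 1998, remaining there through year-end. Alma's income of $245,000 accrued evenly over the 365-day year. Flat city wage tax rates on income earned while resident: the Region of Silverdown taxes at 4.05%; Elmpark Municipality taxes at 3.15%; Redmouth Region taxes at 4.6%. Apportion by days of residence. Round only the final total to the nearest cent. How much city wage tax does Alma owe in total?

The Region of Silverdown, 1 Jan – 23 Jun 1998: 174 days → $245,000 × 4.05% × 174/365 = $4,730.1781
Elmpark Municipality, 24 Jun – 4 Nov 1998: 134 days → $245,000 × 3.15% × 134/365 = $2,833.2740
Redmouth Region, 5 Nov – 31 Dec 1998: 57 days → $245,000 × 4.6% × 57/365 = $1,759.9726
Total = $9,323.4247

$9,323.42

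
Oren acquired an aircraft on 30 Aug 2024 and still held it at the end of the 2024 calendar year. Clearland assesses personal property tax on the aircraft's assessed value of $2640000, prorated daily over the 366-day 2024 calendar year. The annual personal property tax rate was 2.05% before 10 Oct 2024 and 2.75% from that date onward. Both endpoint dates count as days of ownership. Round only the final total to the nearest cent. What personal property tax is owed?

30 Aug – 9 Oct 2024: 41 days at 2.05% → $2640000 × 2.05% × 41/366 = $6062.6230
10 Oct – 31 Dec 2024: 83 days at 2.75% → $2640000 × 2.75% × 83/366 = $16463.9344
Total = $22526.5574

$22526.56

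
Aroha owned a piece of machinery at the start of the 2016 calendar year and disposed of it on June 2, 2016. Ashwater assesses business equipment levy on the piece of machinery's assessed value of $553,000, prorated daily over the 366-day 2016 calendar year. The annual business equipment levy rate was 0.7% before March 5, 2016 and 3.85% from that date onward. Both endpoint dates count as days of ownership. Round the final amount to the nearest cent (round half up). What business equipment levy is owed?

$5,912.27

January 1 – March 4, 2016: 64 days at 0.7% → $553,000 × 0.7% × 64/366 = $676.8962
March 5 – June 2, 2016: 90 days at 3.85% → $553,000 × 3.85% × 90/366 = $5,235.3689
Total = $5,912.2650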